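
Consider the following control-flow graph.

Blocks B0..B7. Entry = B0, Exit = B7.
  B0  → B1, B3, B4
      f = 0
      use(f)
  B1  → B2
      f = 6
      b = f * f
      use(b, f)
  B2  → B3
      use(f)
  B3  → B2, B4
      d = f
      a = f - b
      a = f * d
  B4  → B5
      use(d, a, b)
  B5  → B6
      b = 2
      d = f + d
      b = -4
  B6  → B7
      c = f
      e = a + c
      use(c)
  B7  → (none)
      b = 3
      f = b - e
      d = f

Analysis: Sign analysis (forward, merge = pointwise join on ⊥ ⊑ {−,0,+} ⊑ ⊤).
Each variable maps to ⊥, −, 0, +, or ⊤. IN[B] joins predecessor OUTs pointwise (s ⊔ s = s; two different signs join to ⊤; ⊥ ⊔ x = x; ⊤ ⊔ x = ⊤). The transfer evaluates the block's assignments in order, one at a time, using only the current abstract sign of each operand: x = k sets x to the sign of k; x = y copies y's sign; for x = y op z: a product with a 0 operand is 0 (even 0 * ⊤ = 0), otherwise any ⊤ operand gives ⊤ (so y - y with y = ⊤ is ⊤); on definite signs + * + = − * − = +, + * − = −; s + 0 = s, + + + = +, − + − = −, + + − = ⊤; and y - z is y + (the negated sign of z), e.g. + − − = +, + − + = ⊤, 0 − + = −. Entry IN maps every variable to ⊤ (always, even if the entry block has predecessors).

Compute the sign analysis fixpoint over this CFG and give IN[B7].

Fixpoint table:
  B0: | IN=(all ⊤) | OUT={f:0; rest ⊤}
  B1: | IN={f:0; rest ⊤} | OUT={b:+, f:+; rest ⊤}
  B2: | IN=(all ⊤) | OUT=(all ⊤)
  B3: | IN=(all ⊤) | OUT=(all ⊤)
  B4: | IN=(all ⊤) | OUT=(all ⊤)
  B5: | IN=(all ⊤) | OUT={b:-; rest ⊤}
  B6: | IN={b:-; rest ⊤} | OUT={b:-; rest ⊤}
  B7: | IN={b:-; rest ⊤} | OUT={b:+; rest ⊤}

Merge at B7: IN[B7] = OUT[B6] = {a: ⊤, b: -, c: ⊤, d: ⊤, e: ⊤, f: ⊤}

Answer: {a: ⊤, b: -, c: ⊤, d: ⊤, e: ⊤, f: ⊤}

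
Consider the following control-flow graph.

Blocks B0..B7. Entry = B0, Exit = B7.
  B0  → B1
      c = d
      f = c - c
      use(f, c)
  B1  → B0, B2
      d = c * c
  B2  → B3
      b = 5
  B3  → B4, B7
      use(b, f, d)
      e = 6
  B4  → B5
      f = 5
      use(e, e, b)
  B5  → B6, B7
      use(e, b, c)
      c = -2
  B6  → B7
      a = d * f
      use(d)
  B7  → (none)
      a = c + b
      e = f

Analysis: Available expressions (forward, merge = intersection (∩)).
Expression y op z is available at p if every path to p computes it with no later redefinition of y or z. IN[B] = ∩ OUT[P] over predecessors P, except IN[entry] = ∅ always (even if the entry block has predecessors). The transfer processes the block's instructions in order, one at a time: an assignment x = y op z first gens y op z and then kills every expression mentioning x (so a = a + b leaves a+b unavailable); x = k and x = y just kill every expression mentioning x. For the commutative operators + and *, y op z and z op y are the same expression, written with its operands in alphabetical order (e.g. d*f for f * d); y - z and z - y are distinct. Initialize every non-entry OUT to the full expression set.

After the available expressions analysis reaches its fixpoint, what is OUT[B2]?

Answer: {c*c, c-c}

Trace:
Per-block solution:
  B0: | IN={} | OUT={c-c}
  B1: | IN={c-c} | OUT={c*c, c-c}
  B2: | IN={c*c, c-c} | OUT={c*c, c-c}
  B3: | IN={c*c, c-c} | OUT={c*c, c-c}
  B4: | IN={c*c, c-c} | OUT={c*c, c-c}
  B5: | IN={c*c, c-c} | OUT={}
  B6: | IN={} | OUT={d*f}
  B7: | IN={} | OUT={b+c}

Merge at B2: IN[B2] = OUT[B1] = {c*c, c-c}
Applying B2's transfer function to that IN value gives OUT[B2] (row B2 above).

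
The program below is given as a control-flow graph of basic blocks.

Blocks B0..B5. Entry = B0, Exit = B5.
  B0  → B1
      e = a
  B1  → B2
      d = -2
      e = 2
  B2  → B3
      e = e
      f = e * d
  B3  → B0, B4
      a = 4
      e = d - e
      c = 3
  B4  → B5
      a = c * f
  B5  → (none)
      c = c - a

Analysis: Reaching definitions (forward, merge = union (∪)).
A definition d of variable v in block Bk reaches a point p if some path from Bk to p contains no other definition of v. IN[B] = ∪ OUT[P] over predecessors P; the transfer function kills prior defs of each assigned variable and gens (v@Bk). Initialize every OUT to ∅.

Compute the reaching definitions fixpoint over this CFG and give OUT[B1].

Fixpoint table:
  B0: | IN={a@B3, c@B3, d@B1, e@B3, f@B2} | OUT={a@B3, c@B3, d@B1, e@B0, f@B2}
  B1: | IN={a@B3, c@B3, d@B1, e@B0, f@B2} | OUT={a@B3, c@B3, d@B1, e@B1, f@B2}
  B2: | IN={a@B3, c@B3, d@B1, e@B1, f@B2} | OUT={a@B3, c@B3, d@B1, e@B2, f@B2}
  B3: | IN={a@B3, c@B3, d@B1, e@B2, f@B2} | OUT={a@B3, c@B3, d@B1, e@B3, f@B2}
  B4: | IN={a@B3, c@B3, d@B1, e@B3, f@B2} | OUT={a@B4, c@B3, d@B1, e@B3, f@B2}
  B5: | IN={a@B4, c@B3, d@B1, e@B3, f@B2} | OUT={a@B4, c@B5, d@B1, e@B3, f@B2}

Merge at B1: IN[B1] = OUT[B0] = {a@B3, c@B3, d@B1, e@B0, f@B2}
Applying B1's transfer function to that IN value gives OUT[B1] (row B1 above).

Answer: {a@B3, c@B3, d@B1, e@B1, f@B2}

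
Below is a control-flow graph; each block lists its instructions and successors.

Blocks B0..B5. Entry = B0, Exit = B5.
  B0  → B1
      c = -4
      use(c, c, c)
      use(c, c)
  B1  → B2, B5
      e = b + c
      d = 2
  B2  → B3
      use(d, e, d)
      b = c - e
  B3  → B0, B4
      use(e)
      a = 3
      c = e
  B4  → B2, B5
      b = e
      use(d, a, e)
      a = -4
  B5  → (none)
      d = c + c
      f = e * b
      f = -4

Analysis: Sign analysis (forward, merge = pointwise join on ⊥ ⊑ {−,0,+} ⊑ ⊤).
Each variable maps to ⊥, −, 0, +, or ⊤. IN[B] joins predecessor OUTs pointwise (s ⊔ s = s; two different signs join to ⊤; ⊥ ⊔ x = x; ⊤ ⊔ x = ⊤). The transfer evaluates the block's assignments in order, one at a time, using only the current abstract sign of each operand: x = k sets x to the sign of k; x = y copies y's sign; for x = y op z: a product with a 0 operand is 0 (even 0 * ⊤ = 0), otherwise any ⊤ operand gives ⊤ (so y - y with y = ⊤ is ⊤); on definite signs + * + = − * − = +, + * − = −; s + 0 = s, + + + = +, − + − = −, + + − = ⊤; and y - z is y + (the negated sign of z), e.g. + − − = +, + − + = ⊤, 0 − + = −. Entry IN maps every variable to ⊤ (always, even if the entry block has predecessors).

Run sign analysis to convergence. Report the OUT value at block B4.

Per-block solution:
  B0: | IN=(all ⊤) | OUT={c:-; rest ⊤}
  B1: | IN={c:-; rest ⊤} | OUT={c:-, d:+; rest ⊤}
  B2: | IN={d:+; rest ⊤} | OUT={d:+; rest ⊤}
  B3: | IN={d:+; rest ⊤} | OUT={a:+, d:+; rest ⊤}
  B4: | IN={a:+, d:+; rest ⊤} | OUT={a:-, d:+; rest ⊤}
  B5: | IN={d:+; rest ⊤} | OUT={f:-; rest ⊤}

Merge at B4: IN[B4] = OUT[B3] = {a: +, b: ⊤, c: ⊤, d: +, e: ⊤, f: ⊤}
Applying B4's transfer function to that IN value gives OUT[B4] (row B4 above).

Answer: {a: -, b: ⊤, c: ⊤, d: +, e: ⊤, f: ⊤}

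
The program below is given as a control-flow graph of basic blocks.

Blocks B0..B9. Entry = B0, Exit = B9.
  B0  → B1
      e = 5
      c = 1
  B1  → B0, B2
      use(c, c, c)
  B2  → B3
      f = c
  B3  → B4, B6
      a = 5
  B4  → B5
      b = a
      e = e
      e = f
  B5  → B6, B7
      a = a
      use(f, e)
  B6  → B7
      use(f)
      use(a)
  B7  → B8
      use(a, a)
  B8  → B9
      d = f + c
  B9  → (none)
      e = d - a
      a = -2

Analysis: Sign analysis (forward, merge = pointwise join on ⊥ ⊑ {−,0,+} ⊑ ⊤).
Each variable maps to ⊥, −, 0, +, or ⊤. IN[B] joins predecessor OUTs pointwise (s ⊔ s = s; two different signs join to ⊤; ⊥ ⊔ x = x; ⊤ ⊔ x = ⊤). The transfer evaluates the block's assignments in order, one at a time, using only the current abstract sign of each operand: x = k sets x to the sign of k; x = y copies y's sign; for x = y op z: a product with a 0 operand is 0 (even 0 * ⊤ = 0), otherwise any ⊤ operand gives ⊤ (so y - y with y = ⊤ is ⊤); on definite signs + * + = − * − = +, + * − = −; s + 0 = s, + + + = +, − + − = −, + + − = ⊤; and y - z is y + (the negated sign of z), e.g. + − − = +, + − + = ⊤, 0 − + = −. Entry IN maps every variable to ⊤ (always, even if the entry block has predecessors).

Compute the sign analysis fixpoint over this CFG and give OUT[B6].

Answer: {a: +, b: ⊤, c: +, d: ⊤, e: +, f: +}

Trace:
Per-block solution:
  B0:   IN=(all ⊤)   OUT={c:+, e:+; rest ⊤}
  B1:   IN={c:+, e:+; rest ⊤}   OUT={c:+, e:+; rest ⊤}
  B2:   IN={c:+, e:+; rest ⊤}   OUT={c:+, e:+, f:+; rest ⊤}
  B3:   IN={c:+, e:+, f:+; rest ⊤}   OUT={a:+, c:+, e:+, f:+; rest ⊤}
  B4:   IN={a:+, c:+, e:+, f:+; rest ⊤}   OUT={a:+, b:+, c:+, e:+, f:+; rest ⊤}
  B5:   IN={a:+, b:+, c:+, e:+, f:+; rest ⊤}   OUT={a:+, b:+, c:+, e:+, f:+; rest ⊤}
  B6:   IN={a:+, c:+, e:+, f:+; rest ⊤}   OUT={a:+, c:+, e:+, f:+; rest ⊤}
  B7:   IN={a:+, c:+, e:+, f:+; rest ⊤}   OUT={a:+, c:+, e:+, f:+; rest ⊤}
  B8:   IN={a:+, c:+, e:+, f:+; rest ⊤}   OUT={a:+, c:+, d:+, e:+, f:+; rest ⊤}
  B9:   IN={a:+, c:+, d:+, e:+, f:+; rest ⊤}   OUT={a:-, c:+, d:+, f:+; rest ⊤}

Merge at B6: IN[B6] = OUT[B3] ⊔ OUT[B5] = {a: +, b: ⊤, c: +, d: ⊤, e: +, f: +}
Applying B6's transfer function to that IN value gives OUT[B6] (row B6 above).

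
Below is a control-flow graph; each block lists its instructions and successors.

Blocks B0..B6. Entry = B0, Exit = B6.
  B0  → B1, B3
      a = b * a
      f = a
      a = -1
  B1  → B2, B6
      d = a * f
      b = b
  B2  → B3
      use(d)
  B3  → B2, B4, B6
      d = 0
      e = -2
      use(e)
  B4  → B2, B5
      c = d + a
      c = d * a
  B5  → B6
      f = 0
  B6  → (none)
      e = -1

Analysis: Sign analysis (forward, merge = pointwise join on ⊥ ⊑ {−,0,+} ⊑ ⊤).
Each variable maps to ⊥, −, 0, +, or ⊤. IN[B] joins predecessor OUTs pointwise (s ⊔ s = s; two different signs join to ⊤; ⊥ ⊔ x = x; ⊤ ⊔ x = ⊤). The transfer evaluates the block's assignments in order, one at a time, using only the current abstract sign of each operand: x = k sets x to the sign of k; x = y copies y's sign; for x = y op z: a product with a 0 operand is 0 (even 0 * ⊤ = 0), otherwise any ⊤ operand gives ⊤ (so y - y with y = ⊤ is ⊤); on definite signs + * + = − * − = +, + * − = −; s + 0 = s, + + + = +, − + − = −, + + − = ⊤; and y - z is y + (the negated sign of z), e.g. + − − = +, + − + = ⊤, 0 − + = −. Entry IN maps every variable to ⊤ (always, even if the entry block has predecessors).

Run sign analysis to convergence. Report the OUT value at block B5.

Per-block solution:
  B0: | IN=(all ⊤) | OUT={a:-; rest ⊤}
  B1: | IN={a:-; rest ⊤} | OUT={a:-; rest ⊤}
  B2: | IN={a:-; rest ⊤} | OUT={a:-; rest ⊤}
  B3: | IN={a:-; rest ⊤} | OUT={a:-, d:0, e:-; rest ⊤}
  B4: | IN={a:-, d:0, e:-; rest ⊤} | OUT={a:-, c:0, d:0, e:-; rest ⊤}
  B5: | IN={a:-, c:0, d:0, e:-; rest ⊤} | OUT={a:-, c:0, d:0, e:-, f:0; rest ⊤}
  B6: | IN={a:-; rest ⊤} | OUT={a:-, e:-; rest ⊤}

Merge at B5: IN[B5] = OUT[B4] = {a: -, b: ⊤, c: 0, d: 0, e: -, f: ⊤}
Applying B5's transfer function to that IN value gives OUT[B5] (row B5 above).

Answer: {a: -, b: ⊤, c: 0, d: 0, e: -, f: 0}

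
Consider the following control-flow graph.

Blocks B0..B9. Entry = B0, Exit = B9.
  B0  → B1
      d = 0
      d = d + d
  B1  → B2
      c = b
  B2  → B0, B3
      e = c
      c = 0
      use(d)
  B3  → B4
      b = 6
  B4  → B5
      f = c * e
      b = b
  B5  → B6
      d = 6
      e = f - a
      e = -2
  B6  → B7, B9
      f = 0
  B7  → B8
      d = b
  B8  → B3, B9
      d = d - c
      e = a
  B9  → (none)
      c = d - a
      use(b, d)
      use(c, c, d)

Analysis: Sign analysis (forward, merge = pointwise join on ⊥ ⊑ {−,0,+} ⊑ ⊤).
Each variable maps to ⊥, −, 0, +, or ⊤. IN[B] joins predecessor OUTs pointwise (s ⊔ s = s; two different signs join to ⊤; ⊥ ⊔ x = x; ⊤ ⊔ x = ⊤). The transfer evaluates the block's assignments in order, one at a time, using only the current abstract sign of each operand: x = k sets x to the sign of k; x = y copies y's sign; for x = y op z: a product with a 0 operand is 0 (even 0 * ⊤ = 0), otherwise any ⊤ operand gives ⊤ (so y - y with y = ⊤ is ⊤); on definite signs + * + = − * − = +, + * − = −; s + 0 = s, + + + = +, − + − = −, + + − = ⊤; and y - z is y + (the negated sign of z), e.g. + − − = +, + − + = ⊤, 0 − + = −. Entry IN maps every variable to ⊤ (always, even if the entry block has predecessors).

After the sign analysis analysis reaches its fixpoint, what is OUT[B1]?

Per-block solution:
  B0:   IN=(all ⊤)   OUT={d:0; rest ⊤}
  B1:   IN={d:0; rest ⊤}   OUT={d:0; rest ⊤}
  B2:   IN={d:0; rest ⊤}   OUT={c:0, d:0; rest ⊤}
  B3:   IN={c:0; rest ⊤}   OUT={b:+, c:0; rest ⊤}
  B4:   IN={b:+, c:0; rest ⊤}   OUT={b:+, c:0, f:0; rest ⊤}
  B5:   IN={b:+, c:0, f:0; rest ⊤}   OUT={b:+, c:0, d:+, e:-, f:0; rest ⊤}
  B6:   IN={b:+, c:0, d:+, e:-, f:0; rest ⊤}   OUT={b:+, c:0, d:+, e:-, f:0; rest ⊤}
  B7:   IN={b:+, c:0, d:+, e:-, f:0; rest ⊤}   OUT={b:+, c:0, d:+, e:-, f:0; rest ⊤}
  B8:   IN={b:+, c:0, d:+, e:-, f:0; rest ⊤}   OUT={b:+, c:0, d:+, f:0; rest ⊤}
  B9:   IN={b:+, c:0, d:+, f:0; rest ⊤}   OUT={b:+, d:+, f:0; rest ⊤}

Merge at B1: IN[B1] = OUT[B0] = {a: ⊤, b: ⊤, c: ⊤, d: 0, e: ⊤, f: ⊤}
Applying B1's transfer function to that IN value gives OUT[B1] (row B1 above).

Answer: {a: ⊤, b: ⊤, c: ⊤, d: 0, e: ⊤, f: ⊤}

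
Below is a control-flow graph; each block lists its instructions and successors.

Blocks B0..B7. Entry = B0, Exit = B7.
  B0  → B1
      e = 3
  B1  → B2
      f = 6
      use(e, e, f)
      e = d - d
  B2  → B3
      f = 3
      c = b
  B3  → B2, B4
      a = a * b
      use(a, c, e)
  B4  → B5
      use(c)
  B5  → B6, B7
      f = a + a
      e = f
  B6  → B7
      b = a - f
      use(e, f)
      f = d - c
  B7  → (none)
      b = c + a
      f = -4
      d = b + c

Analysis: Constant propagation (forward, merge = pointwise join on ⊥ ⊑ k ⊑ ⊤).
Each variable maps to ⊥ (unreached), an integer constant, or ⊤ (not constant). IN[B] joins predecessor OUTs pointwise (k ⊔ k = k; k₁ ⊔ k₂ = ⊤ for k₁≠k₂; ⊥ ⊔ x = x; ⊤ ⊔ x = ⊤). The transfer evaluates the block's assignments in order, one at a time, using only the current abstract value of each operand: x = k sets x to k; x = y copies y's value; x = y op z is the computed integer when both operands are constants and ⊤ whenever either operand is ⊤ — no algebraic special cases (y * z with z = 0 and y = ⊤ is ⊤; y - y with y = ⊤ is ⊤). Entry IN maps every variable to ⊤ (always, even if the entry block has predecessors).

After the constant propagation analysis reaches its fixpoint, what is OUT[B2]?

Per-block solution:
  B0:  IN=(all ⊤)  OUT={e:3; rest ⊤}
  B1:  IN={e:3; rest ⊤}  OUT={f:6; rest ⊤}
  B2:  IN=(all ⊤)  OUT={f:3; rest ⊤}
  B3:  IN={f:3; rest ⊤}  OUT={f:3; rest ⊤}
  B4:  IN={f:3; rest ⊤}  OUT={f:3; rest ⊤}
  B5:  IN={f:3; rest ⊤}  OUT=(all ⊤)
  B6:  IN=(all ⊤)  OUT=(all ⊤)
  B7:  IN=(all ⊤)  OUT={f:-4; rest ⊤}

Merge at B2: IN[B2] = OUT[B1] ⊔ OUT[B3] = {a: ⊤, b: ⊤, c: ⊤, d: ⊤, e: ⊤, f: ⊤}
Applying B2's transfer function to that IN value gives OUT[B2] (row B2 above).

Answer: {a: ⊤, b: ⊤, c: ⊤, d: ⊤, e: ⊤, f: 3}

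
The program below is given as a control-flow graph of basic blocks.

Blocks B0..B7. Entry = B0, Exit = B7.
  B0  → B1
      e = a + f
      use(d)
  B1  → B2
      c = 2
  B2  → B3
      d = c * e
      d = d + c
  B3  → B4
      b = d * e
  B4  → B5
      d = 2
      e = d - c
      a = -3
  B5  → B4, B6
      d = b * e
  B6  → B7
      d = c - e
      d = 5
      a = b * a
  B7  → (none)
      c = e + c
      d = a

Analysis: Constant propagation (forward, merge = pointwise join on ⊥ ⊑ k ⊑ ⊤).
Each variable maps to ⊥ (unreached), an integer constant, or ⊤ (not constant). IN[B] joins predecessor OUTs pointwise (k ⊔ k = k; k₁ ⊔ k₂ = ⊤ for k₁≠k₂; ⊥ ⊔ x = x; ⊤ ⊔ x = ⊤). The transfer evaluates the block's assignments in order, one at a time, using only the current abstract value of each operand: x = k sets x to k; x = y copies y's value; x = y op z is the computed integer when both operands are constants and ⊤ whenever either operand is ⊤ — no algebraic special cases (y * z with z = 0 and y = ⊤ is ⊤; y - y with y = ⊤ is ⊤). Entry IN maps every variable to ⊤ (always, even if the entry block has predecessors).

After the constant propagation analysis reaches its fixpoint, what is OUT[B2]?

Converged values:
  B0:   IN=(all ⊤)   OUT=(all ⊤)
  B1:   IN=(all ⊤)   OUT={c:2; rest ⊤}
  B2:   IN={c:2; rest ⊤}   OUT={c:2; rest ⊤}
  B3:   IN={c:2; rest ⊤}   OUT={c:2; rest ⊤}
  B4:   IN={c:2; rest ⊤}   OUT={a:-3, c:2, d:2, e:0; rest ⊤}
  B5:   IN={a:-3, c:2, d:2, e:0; rest ⊤}   OUT={a:-3, c:2, e:0; rest ⊤}
  B6:   IN={a:-3, c:2, e:0; rest ⊤}   OUT={c:2, d:5, e:0; rest ⊤}
  B7:   IN={c:2, d:5, e:0; rest ⊤}   OUT={c:2, e:0; rest ⊤}

Merge at B2: IN[B2] = OUT[B1] = {a: ⊤, b: ⊤, c: 2, d: ⊤, e: ⊤, f: ⊤}
Applying B2's transfer function to that IN value gives OUT[B2] (row B2 above).

Answer: {a: ⊤, b: ⊤, c: 2, d: ⊤, e: ⊤, f: ⊤}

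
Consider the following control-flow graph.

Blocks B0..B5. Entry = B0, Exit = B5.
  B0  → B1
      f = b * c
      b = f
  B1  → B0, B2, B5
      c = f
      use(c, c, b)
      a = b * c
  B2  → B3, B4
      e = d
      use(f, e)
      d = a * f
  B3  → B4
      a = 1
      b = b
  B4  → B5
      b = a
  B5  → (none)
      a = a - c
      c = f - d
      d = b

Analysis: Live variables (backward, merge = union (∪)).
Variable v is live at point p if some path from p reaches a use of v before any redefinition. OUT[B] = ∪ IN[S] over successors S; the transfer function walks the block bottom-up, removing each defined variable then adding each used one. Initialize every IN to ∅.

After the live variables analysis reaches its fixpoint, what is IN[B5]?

Answer: {a, b, c, d, f}

Working:
Converged values:
  B0:  IN={b, c, d}  OUT={b, d, f}
  B1:  IN={b, d, f}  OUT={a, b, c, d, f}
  B2:  IN={a, b, c, d, f}  OUT={a, b, c, d, f}
  B3:  IN={b, c, d, f}  OUT={a, c, d, f}
  B4:  IN={a, c, d, f}  OUT={a, b, c, d, f}
  B5:  IN={a, b, c, d, f}  OUT={}

B5 is the boundary node: OUT[B5] = {}
Applying B5's transfer function to that OUT value gives IN[B5] (row B5 above).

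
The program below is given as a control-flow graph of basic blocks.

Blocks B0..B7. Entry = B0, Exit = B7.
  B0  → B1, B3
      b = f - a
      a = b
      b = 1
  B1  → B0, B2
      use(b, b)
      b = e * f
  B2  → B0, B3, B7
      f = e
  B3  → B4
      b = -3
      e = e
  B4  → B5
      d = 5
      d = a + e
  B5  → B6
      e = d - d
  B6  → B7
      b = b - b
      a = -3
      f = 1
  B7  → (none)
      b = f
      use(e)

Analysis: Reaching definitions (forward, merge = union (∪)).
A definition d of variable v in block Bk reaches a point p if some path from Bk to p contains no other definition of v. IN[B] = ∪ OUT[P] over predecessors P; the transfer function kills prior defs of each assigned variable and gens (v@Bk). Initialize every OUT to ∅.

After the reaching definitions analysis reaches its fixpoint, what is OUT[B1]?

Answer: {a@B0, b@B1, f@B2}

Derivation:
Fixpoint table:
  B0: | IN={a@B0, b@B1, f@B2} | OUT={a@B0, b@B0, f@B2}
  B1: | IN={a@B0, b@B0, f@B2} | OUT={a@B0, b@B1, f@B2}
  B2: | IN={a@B0, b@B1, f@B2} | OUT={a@B0, b@B1, f@B2}
  B3: | IN={a@B0, b@B0, b@B1, f@B2} | OUT={a@B0, b@B3, e@B3, f@B2}
  B4: | IN={a@B0, b@B3, e@B3, f@B2} | OUT={a@B0, b@B3, d@B4, e@B3, f@B2}
  B5: | IN={a@B0, b@B3, d@B4, e@B3, f@B2} | OUT={a@B0, b@B3, d@B4, e@B5, f@B2}
  B6: | IN={a@B0, b@B3, d@B4, e@B5, f@B2} | OUT={a@B6, b@B6, d@B4, e@B5, f@B6}
  B7: | IN={a@B0, a@B6, b@B1, b@B6, d@B4, e@B5, f@B2, f@B6} | OUT={a@B0, a@B6, b@B7, d@B4, e@B5, f@B2, f@B6}

Merge at B1: IN[B1] = OUT[B0] = {a@B0, b@B0, f@B2}
Applying B1's transfer function to that IN value gives OUT[B1] (row B1 above).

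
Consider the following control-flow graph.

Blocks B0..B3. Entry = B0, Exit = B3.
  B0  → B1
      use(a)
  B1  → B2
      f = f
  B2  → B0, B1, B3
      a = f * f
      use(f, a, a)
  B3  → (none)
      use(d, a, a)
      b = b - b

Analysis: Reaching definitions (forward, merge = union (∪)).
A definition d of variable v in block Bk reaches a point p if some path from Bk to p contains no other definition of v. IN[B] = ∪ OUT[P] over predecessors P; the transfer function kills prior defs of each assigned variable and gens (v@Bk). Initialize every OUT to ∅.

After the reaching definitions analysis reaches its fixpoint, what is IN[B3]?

Answer: {a@B2, f@B1}

Working:
Per-block solution:
  B0:   IN={a@B2, f@B1}   OUT={a@B2, f@B1}
  B1:   IN={a@B2, f@B1}   OUT={a@B2, f@B1}
  B2:   IN={a@B2, f@B1}   OUT={a@B2, f@B1}
  B3:   IN={a@B2, f@B1}   OUT={a@B2, b@B3, f@B1}

Merge at B3: IN[B3] = OUT[B2] = {a@B2, f@B1}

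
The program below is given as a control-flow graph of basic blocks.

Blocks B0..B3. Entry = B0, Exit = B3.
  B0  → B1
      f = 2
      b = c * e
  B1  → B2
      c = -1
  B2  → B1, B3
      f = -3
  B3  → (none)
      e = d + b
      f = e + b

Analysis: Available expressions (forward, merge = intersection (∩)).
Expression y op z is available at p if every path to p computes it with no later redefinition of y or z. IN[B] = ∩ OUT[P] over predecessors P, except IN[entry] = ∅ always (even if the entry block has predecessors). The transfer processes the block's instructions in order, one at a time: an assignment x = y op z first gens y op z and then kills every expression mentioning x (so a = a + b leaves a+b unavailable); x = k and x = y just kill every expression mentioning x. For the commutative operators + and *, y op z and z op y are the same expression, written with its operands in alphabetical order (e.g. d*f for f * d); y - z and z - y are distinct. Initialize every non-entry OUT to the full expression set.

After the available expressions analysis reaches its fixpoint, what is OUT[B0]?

Answer: {c*e}

Derivation:
Converged values:
  B0:   IN={}   OUT={c*e}
  B1:   IN={}   OUT={}
  B2:   IN={}   OUT={}
  B3:   IN={}   OUT={b+d, b+e}

B0 is the boundary node: IN[B0] = {}
Applying B0's transfer function to that IN value gives OUT[B0] (row B0 above).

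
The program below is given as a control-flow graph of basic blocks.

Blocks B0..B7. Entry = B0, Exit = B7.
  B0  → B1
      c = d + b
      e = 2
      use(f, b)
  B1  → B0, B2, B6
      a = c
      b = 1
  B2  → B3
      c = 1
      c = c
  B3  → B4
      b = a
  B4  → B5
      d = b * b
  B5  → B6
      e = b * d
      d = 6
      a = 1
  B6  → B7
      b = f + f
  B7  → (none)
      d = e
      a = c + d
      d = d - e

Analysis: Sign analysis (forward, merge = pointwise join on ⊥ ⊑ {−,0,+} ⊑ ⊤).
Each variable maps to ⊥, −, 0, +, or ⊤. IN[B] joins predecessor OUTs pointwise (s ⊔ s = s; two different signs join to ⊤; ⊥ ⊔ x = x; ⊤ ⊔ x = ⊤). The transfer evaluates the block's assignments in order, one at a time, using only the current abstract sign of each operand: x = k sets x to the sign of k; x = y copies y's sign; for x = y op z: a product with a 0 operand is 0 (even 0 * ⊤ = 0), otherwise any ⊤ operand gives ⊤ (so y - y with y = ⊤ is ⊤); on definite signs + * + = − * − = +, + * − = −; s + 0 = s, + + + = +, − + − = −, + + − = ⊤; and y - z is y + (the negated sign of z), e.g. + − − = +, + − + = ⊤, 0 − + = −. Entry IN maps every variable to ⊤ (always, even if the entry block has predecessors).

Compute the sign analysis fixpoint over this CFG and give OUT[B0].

Answer: {a: ⊤, b: ⊤, c: ⊤, d: ⊤, e: +, f: ⊤}

Derivation:
Converged values:
  B0:  IN=(all ⊤)  OUT={e:+; rest ⊤}
  B1:  IN={e:+; rest ⊤}  OUT={b:+, e:+; rest ⊤}
  B2:  IN={b:+, e:+; rest ⊤}  OUT={b:+, c:+, e:+; rest ⊤}
  B3:  IN={b:+, c:+, e:+; rest ⊤}  OUT={c:+, e:+; rest ⊤}
  B4:  IN={c:+, e:+; rest ⊤}  OUT={c:+, e:+; rest ⊤}
  B5:  IN={c:+, e:+; rest ⊤}  OUT={a:+, c:+, d:+; rest ⊤}
  B6:  IN=(all ⊤)  OUT=(all ⊤)
  B7:  IN=(all ⊤)  OUT=(all ⊤)

Merge at B0 (entry node, so the boundary value (all ⊤) is joined with the incoming edge(s)): IN[B0] = (all ⊤) ⊔ OUT[B1] = {a: ⊤, b: ⊤, c: ⊤, d: ⊤, e: ⊤, f: ⊤}
Applying B0's transfer function to that IN value gives OUT[B0] (row B0 above).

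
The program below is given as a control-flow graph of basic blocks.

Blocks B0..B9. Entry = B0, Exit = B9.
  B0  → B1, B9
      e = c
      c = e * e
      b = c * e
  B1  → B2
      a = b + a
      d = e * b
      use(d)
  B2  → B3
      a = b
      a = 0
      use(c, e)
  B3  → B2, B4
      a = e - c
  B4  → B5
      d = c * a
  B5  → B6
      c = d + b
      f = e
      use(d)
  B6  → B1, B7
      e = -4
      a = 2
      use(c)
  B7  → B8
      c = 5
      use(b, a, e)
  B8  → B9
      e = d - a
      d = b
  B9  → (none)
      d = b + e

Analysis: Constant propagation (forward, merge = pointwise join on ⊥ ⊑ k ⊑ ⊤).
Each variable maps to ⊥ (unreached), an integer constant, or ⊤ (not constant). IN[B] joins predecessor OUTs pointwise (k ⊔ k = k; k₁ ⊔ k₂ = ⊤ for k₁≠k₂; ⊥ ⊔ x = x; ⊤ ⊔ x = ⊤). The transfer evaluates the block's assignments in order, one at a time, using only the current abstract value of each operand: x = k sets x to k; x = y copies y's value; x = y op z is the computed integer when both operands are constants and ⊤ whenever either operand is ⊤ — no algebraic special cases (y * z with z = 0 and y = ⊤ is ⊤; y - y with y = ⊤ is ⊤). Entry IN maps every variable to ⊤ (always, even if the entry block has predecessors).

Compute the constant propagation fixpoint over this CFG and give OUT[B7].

Per-block solution:
  B0:   IN=(all ⊤)   OUT=(all ⊤)
  B1:   IN=(all ⊤)   OUT=(all ⊤)
  B2:   IN=(all ⊤)   OUT={a:0; rest ⊤}
  B3:   IN={a:0; rest ⊤}   OUT=(all ⊤)
  B4:   IN=(all ⊤)   OUT=(all ⊤)
  B5:   IN=(all ⊤)   OUT=(all ⊤)
  B6:   IN=(all ⊤)   OUT={a:2, e:-4; rest ⊤}
  B7:   IN={a:2, e:-4; rest ⊤}   OUT={a:2, c:5, e:-4; rest ⊤}
  B8:   IN={a:2, c:5, e:-4; rest ⊤}   OUT={a:2, c:5; rest ⊤}
  B9:   IN=(all ⊤)   OUT=(all ⊤)

Merge at B7: IN[B7] = OUT[B6] = {a: 2, b: ⊤, c: ⊤, d: ⊤, e: -4, f: ⊤}
Applying B7's transfer function to that IN value gives OUT[B7] (row B7 above).

Answer: {a: 2, b: ⊤, c: 5, d: ⊤, e: -4, f: ⊤}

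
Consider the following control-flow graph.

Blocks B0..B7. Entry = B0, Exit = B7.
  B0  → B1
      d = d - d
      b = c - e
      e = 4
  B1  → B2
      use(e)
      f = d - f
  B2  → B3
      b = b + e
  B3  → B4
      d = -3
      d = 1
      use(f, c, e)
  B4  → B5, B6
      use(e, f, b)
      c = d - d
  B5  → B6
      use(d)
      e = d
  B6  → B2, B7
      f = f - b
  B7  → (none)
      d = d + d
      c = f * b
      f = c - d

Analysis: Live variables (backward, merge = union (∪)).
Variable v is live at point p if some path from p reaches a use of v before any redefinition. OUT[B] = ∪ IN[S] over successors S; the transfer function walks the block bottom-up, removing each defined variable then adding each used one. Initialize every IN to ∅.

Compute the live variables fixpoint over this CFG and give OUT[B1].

Answer: {b, c, e, f}

Derivation:
Per-block solution:
  B0: | IN={c, d, e, f} | OUT={b, c, d, e, f}
  B1: | IN={b, c, d, e, f} | OUT={b, c, e, f}
  B2: | IN={b, c, e, f} | OUT={b, c, e, f}
  B3: | IN={b, c, e, f} | OUT={b, d, e, f}
  B4: | IN={b, d, e, f} | OUT={b, c, d, e, f}
  B5: | IN={b, c, d, f} | OUT={b, c, d, e, f}
  B6: | IN={b, c, d, e, f} | OUT={b, c, d, e, f}
  B7: | IN={b, d, f} | OUT={}

Merge at B1: OUT[B1] = IN[B2] = {b, c, e, f}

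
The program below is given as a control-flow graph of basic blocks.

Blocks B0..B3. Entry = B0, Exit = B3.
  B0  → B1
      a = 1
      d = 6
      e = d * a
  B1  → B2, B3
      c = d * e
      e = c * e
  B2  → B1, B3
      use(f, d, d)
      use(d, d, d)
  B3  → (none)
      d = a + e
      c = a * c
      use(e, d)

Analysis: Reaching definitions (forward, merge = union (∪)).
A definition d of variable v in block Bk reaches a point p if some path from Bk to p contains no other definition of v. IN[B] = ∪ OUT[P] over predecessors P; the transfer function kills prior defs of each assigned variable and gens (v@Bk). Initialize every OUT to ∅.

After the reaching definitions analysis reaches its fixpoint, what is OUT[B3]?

Fixpoint table:
  B0:   IN={}   OUT={a@B0, d@B0, e@B0}
  B1:   IN={a@B0, c@B1, d@B0, e@B0, e@B1}   OUT={a@B0, c@B1, d@B0, e@B1}
  B2:   IN={a@B0, c@B1, d@B0, e@B1}   OUT={a@B0, c@B1, d@B0, e@B1}
  B3:   IN={a@B0, c@B1, d@B0, e@B1}   OUT={a@B0, c@B3, d@B3, e@B1}

Merge at B3: IN[B3] = OUT[B1] ⊔ OUT[B2] = {a@B0, c@B1, d@B0, e@B1}
Applying B3's transfer function to that IN value gives OUT[B3] (row B3 above).

Answer: {a@B0, c@B3, d@B3, e@B1}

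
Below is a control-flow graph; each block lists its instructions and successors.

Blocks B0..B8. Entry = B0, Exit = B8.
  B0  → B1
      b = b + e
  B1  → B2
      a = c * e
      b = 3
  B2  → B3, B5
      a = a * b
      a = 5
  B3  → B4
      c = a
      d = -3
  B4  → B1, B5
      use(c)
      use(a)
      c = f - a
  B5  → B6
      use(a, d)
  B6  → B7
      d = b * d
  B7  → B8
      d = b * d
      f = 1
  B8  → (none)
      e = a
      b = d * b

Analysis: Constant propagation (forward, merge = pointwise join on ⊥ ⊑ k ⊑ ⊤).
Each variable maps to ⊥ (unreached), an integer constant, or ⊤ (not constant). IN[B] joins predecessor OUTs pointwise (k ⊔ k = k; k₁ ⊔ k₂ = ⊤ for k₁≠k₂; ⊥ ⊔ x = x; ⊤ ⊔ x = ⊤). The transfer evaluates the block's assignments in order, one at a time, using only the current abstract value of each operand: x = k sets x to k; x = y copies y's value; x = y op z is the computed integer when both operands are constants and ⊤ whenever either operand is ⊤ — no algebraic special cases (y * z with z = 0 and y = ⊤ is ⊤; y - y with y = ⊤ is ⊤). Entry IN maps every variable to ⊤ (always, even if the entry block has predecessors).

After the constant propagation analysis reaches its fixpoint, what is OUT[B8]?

Answer: {a: 5, b: ⊤, c: ⊤, d: ⊤, e: 5, f: 1}

Working:
Converged values:
  B0: | IN=(all ⊤) | OUT=(all ⊤)
  B1: | IN=(all ⊤) | OUT={b:3; rest ⊤}
  B2: | IN={b:3; rest ⊤} | OUT={a:5, b:3; rest ⊤}
  B3: | IN={a:5, b:3; rest ⊤} | OUT={a:5, b:3, c:5, d:-3; rest ⊤}
  B4: | IN={a:5, b:3, c:5, d:-3; rest ⊤} | OUT={a:5, b:3, d:-3; rest ⊤}
  B5: | IN={a:5, b:3; rest ⊤} | OUT={a:5, b:3; rest ⊤}
  B6: | IN={a:5, b:3; rest ⊤} | OUT={a:5, b:3; rest ⊤}
  B7: | IN={a:5, b:3; rest ⊤} | OUT={a:5, b:3, f:1; rest ⊤}
  B8: | IN={a:5, b:3, f:1; rest ⊤} | OUT={a:5, e:5, f:1; rest ⊤}

Merge at B8: IN[B8] = OUT[B7] = {a: 5, b: 3, c: ⊤, d: ⊤, e: ⊤, f: 1}
Applying B8's transfer function to that IN value gives OUT[B8] (row B8 above).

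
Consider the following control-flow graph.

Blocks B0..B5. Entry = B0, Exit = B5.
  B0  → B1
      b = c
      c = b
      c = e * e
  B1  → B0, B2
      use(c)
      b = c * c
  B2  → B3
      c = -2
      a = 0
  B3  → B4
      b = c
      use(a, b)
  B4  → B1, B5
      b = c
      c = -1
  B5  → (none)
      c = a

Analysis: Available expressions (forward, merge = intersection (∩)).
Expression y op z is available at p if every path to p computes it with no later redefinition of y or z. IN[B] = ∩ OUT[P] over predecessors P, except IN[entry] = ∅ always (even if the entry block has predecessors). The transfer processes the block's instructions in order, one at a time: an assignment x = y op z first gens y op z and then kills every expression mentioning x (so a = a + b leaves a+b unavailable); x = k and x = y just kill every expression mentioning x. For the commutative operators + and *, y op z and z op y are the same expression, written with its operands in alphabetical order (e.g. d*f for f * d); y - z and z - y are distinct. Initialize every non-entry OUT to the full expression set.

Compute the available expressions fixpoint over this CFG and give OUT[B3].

Answer: {e*e}

Working:
Fixpoint table:
  B0: | IN={} | OUT={e*e}
  B1: | IN={e*e} | OUT={c*c, e*e}
  B2: | IN={c*c, e*e} | OUT={e*e}
  B3: | IN={e*e} | OUT={e*e}
  B4: | IN={e*e} | OUT={e*e}
  B5: | IN={e*e} | OUT={e*e}

Merge at B3: IN[B3] = OUT[B2] = {e*e}
Applying B3's transfer function to that IN value gives OUT[B3] (row B3 above).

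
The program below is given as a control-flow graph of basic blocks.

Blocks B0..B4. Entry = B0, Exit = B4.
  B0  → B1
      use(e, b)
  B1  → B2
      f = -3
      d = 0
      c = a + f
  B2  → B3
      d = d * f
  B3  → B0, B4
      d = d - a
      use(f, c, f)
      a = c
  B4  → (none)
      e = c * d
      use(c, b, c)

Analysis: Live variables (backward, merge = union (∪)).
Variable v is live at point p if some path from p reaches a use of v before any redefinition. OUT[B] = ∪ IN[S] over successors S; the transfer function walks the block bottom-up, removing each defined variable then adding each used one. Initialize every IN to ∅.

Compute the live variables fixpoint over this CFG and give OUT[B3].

Answer: {a, b, c, d, e}

Derivation:
Converged values:
  B0:  IN={a, b, e}  OUT={a, b, e}
  B1:  IN={a, b, e}  OUT={a, b, c, d, e, f}
  B2:  IN={a, b, c, d, e, f}  OUT={a, b, c, d, e, f}
  B3:  IN={a, b, c, d, e, f}  OUT={a, b, c, d, e}
  B4:  IN={b, c, d}  OUT={}

Merge at B3: OUT[B3] = IN[B0] ⊔ IN[B4] = {a, b, c, d, e}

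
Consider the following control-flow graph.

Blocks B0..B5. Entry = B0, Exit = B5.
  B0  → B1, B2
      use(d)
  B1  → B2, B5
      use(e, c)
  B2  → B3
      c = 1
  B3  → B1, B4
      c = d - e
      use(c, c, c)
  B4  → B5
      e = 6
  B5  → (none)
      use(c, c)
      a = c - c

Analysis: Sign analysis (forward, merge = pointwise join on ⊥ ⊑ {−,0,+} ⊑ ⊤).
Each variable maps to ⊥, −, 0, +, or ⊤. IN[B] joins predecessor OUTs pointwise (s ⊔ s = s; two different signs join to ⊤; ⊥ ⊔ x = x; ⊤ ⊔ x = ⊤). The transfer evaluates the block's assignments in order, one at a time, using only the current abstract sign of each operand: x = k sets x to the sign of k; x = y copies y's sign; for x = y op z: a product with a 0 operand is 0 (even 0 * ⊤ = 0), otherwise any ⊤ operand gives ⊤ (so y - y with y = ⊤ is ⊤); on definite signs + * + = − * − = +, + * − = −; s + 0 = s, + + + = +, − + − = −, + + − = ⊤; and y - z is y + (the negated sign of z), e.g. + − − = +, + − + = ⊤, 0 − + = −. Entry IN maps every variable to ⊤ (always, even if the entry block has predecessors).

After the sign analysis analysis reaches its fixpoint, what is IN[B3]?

Answer: {a: ⊤, b: ⊤, c: +, d: ⊤, e: ⊤, f: ⊤}

Trace:
Converged values:
  B0:  IN=(all ⊤)  OUT=(all ⊤)
  B1:  IN=(all ⊤)  OUT=(all ⊤)
  B2:  IN=(all ⊤)  OUT={c:+; rest ⊤}
  B3:  IN={c:+; rest ⊤}  OUT=(all ⊤)
  B4:  IN=(all ⊤)  OUT={e:+; rest ⊤}
  B5:  IN=(all ⊤)  OUT=(all ⊤)

Merge at B3: IN[B3] = OUT[B2] = {a: ⊤, b: ⊤, c: +, d: ⊤, e: ⊤, f: ⊤}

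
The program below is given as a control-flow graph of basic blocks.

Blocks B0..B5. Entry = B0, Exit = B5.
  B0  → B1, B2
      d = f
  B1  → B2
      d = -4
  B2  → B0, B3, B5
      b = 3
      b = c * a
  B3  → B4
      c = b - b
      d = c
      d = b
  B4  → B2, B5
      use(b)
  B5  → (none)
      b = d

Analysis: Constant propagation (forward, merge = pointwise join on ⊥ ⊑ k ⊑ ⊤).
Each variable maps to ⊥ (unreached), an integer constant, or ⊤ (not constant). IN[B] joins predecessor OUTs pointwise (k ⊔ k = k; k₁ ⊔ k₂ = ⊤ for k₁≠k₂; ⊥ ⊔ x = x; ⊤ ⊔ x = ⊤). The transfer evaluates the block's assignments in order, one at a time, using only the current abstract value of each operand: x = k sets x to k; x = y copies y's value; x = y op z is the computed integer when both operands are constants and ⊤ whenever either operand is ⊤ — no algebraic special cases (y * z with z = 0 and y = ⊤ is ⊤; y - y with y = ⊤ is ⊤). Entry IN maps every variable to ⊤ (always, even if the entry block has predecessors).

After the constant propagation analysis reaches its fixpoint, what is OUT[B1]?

Answer: {a: ⊤, b: ⊤, c: ⊤, d: -4, e: ⊤, f: ⊤}

Working:
Per-block solution:
  B0:  IN=(all ⊤)  OUT=(all ⊤)
  B1:  IN=(all ⊤)  OUT={d:-4; rest ⊤}
  B2:  IN=(all ⊤)  OUT=(all ⊤)
  B3:  IN=(all ⊤)  OUT=(all ⊤)
  B4:  IN=(all ⊤)  OUT=(all ⊤)
  B5:  IN=(all ⊤)  OUT=(all ⊤)

Merge at B1: IN[B1] = OUT[B0] = {a: ⊤, b: ⊤, c: ⊤, d: ⊤, e: ⊤, f: ⊤}
Applying B1's transfer function to that IN value gives OUT[B1] (row B1 above).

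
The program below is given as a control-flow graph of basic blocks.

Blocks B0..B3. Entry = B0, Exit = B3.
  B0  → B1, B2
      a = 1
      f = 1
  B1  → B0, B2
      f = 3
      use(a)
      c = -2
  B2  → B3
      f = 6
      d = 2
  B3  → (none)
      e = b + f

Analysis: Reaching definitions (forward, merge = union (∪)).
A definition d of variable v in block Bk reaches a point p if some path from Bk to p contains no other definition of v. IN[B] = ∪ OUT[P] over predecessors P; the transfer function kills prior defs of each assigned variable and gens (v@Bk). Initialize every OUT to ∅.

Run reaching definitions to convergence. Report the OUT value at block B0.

Answer: {a@B0, c@B1, f@B0}

Derivation:
Fixpoint table:
  B0:   IN={a@B0, c@B1, f@B1}   OUT={a@B0, c@B1, f@B0}
  B1:   IN={a@B0, c@B1, f@B0}   OUT={a@B0, c@B1, f@B1}
  B2:   IN={a@B0, c@B1, f@B0, f@B1}   OUT={a@B0, c@B1, d@B2, f@B2}
  B3:   IN={a@B0, c@B1, d@B2, f@B2}   OUT={a@B0, c@B1, d@B2, e@B3, f@B2}

Merge at B0 (entry node, so the boundary value {} is joined with the incoming edge(s)): IN[B0] = {} ⊔ OUT[B1] = {a@B0, c@B1, f@B1}
Applying B0's transfer function to that IN value gives OUT[B0] (row B0 above).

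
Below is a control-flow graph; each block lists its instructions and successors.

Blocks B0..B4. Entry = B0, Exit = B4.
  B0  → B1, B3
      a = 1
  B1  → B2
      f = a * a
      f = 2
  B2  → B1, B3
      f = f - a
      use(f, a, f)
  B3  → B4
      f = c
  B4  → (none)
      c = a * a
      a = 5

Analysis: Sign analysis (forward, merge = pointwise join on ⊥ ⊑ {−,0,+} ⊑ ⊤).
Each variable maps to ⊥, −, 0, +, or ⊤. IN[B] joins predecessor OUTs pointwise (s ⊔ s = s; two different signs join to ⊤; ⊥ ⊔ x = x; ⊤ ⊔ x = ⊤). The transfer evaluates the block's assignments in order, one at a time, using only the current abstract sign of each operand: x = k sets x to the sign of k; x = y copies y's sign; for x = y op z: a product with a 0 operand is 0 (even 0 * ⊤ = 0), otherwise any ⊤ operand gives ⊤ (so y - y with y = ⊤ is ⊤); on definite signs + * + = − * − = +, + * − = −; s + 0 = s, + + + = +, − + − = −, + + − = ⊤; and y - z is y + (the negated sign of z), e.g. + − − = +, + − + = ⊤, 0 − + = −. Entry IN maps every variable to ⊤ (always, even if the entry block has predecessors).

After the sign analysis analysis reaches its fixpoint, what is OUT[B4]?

Answer: {a: +, b: ⊤, c: +, d: ⊤, e: ⊤, f: ⊤}

Trace:
Converged values:
  B0:   IN=(all ⊤)   OUT={a:+; rest ⊤}
  B1:   IN={a:+; rest ⊤}   OUT={a:+, f:+; rest ⊤}
  B2:   IN={a:+, f:+; rest ⊤}   OUT={a:+; rest ⊤}
  B3:   IN={a:+; rest ⊤}   OUT={a:+; rest ⊤}
  B4:   IN={a:+; rest ⊤}   OUT={a:+, c:+; rest ⊤}

Merge at B4: IN[B4] = OUT[B3] = {a: +, b: ⊤, c: ⊤, d: ⊤, e: ⊤, f: ⊤}
Applying B4's transfer function to that IN value gives OUT[B4] (row B4 above).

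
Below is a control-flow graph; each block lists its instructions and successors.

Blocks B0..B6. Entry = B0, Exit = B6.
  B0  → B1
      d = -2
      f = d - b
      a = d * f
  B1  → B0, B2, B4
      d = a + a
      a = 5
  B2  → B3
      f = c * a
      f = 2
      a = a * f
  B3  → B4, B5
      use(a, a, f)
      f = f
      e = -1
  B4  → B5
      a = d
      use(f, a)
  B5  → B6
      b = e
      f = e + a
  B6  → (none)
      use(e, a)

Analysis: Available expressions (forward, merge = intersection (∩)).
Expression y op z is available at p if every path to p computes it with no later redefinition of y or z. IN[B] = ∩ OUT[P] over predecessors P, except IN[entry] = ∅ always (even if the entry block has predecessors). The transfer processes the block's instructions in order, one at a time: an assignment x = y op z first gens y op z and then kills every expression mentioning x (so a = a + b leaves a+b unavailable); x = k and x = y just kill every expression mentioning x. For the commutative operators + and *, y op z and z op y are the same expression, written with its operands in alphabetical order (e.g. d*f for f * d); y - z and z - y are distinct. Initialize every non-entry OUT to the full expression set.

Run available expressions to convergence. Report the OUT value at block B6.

Per-block solution:
  B0:  IN={}  OUT={d*f, d-b}
  B1:  IN={d*f, d-b}  OUT={}
  B2:  IN={}  OUT={}
  B3:  IN={}  OUT={}
  B4:  IN={}  OUT={}
  B5:  IN={}  OUT={a+e}
  B6:  IN={a+e}  OUT={a+e}

Merge at B6: IN[B6] = OUT[B5] = {a+e}
Applying B6's transfer function to that IN value gives OUT[B6] (row B6 above).

Answer: {a+e}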